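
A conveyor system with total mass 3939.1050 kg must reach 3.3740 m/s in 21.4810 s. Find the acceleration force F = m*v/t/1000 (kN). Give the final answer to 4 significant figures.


F = 3939.1050 * 3.3740 / 21.4810 / 1000
F = 0.6187 kN


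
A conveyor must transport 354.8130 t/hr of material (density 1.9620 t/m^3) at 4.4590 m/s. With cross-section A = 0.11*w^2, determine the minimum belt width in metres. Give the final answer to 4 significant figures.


A_req = 354.8130 / (4.4590 * 1.9620 * 3600) = 0.0112658 m^2
w = sqrt(0.0112658 / 0.11)
w = 0.3200 m


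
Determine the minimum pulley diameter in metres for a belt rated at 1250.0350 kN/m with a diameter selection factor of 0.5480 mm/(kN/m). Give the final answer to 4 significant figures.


D = 1250.0350 * 0.5480 / 1000
D = 0.6850 m


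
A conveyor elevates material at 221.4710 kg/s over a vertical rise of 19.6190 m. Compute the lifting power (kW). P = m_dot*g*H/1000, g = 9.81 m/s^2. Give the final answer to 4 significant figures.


P = 221.4710 * 9.81 * 19.6190 / 1000
P = 42.62 kW


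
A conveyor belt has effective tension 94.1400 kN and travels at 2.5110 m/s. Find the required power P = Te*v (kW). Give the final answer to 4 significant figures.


P = Te * v = 94.1400 * 2.5110
P = 236.4 kW


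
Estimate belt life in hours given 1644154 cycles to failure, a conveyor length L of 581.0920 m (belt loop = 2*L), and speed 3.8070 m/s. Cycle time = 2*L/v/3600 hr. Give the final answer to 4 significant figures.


cycle_time = 2 * 581.0920 / 3.8070 / 3600 = 0.0847988 hr
life = 1644154 * 0.0847988 = 139400 hours


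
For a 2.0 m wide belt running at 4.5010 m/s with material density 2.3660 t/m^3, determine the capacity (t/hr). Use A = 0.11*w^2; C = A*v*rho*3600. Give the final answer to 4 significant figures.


A = 0.11 * 2.0^2 = 0.44 m^2
C = 0.44 * 4.5010 * 2.3660 * 3600
C = 16870 t/hr


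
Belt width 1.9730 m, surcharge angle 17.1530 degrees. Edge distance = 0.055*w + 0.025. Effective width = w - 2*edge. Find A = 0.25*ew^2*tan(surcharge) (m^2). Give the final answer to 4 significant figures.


edge = 0.055*1.9730 + 0.025 = 0.133515 m
ew = 1.9730 - 2*0.133515 = 1.70597 m
A = 0.25 * 1.70597^2 * tan(17.1530 deg)
A = 0.2246 m^2


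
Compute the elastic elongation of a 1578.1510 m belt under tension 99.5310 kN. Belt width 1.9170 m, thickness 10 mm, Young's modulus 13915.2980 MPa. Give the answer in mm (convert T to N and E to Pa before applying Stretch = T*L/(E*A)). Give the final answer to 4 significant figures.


A = 1.9170 * 0.01 = 0.01917 m^2
Stretch = 99.5310*1000 * 1578.1510 / (13915.2980e6 * 0.01917) * 1000
Stretch = 588.8 mm


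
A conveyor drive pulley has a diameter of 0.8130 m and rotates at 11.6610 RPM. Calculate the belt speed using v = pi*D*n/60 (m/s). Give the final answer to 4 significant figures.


v = pi * 0.8130 * 11.6610 / 60
v = 0.4964 m/s


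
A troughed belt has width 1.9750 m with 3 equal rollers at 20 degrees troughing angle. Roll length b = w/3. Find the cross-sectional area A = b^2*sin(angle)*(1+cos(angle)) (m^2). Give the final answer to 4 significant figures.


b = 1.9750/3 = 0.658333 m
A = 0.658333^2 * sin(20 deg) * (1 + cos(20 deg))
A = 0.2875 m^2


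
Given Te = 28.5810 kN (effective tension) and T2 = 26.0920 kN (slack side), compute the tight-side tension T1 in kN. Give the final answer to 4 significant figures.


T1 = Te + T2 = 28.5810 + 26.0920
T1 = 54.67 kN


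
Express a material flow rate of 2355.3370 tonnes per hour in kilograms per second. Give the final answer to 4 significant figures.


m_dot = 2355.3370 * 1000 / 3600
m_dot = 654.3 kg/s


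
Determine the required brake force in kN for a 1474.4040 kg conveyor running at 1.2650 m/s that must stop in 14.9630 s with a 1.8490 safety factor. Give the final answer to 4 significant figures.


F = 1474.4040 * 1.2650 / 14.9630 * 1.8490 / 1000
F = 0.2305 kN


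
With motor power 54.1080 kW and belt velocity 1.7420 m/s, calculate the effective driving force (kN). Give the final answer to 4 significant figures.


Te = P / v = 54.1080 / 1.7420
Te = 31.06 kN


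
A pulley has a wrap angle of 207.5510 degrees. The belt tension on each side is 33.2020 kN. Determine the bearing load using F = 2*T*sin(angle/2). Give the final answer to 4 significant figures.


F = 2 * 33.2020 * sin(207.5510/2 deg)
F = 64.49 kN


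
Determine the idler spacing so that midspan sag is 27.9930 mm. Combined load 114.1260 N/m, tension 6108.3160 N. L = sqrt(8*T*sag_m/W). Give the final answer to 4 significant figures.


sag = 27.9930/1000 = 0.027993 m
L = sqrt(8 * 6108.3160 * 0.027993 / 114.1260)
L = 3.462 m


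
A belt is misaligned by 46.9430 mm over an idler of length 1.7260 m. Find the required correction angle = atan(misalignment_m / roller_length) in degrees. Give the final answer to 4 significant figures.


misalign_m = 46.9430 / 1000 = 0.046943 m
angle = atan(0.046943 / 1.7260)
angle = 1.558 deg


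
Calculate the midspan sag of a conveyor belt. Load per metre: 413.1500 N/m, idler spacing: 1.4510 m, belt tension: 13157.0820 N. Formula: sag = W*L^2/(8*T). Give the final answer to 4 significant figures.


sag = 413.1500 * 1.4510^2 / (8 * 13157.0820)
sag = 0.008264 m


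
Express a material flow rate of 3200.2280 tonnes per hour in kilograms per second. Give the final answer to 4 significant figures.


m_dot = 3200.2280 * 1000 / 3600
m_dot = 889.0 kg/s


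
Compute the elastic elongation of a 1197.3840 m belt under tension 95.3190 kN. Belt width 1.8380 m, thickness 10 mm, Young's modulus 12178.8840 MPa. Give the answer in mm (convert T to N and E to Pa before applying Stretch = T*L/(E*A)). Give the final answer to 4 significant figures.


A = 1.8380 * 0.01 = 0.01838 m^2
Stretch = 95.3190*1000 * 1197.3840 / (12178.8840e6 * 0.01838) * 1000
Stretch = 509.9 mm


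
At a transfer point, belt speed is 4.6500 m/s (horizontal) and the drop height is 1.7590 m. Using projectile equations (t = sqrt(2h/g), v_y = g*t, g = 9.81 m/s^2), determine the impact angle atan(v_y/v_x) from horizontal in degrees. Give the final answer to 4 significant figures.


t = sqrt(2*1.7590/9.81) = 0.598844 s
v_y = 9.81 * 0.598844 = 5.87466 m/s
angle = atan(5.87466 / 4.6500) = 51.64 deg


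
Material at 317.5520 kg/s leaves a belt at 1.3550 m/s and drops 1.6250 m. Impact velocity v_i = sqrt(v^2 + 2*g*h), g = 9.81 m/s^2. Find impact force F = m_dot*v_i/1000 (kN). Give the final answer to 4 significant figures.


v_i = sqrt(1.3550^2 + 2*9.81*1.6250) = 5.80677 m/s
F = 317.5520 * 5.80677 / 1000
F = 1.844 kN


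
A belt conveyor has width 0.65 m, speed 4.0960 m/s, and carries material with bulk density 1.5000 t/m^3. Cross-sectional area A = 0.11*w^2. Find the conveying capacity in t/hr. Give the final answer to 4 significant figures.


A = 0.11 * 0.65^2 = 0.046475 m^2
C = 0.046475 * 4.0960 * 1.5000 * 3600
C = 1028 t/hr


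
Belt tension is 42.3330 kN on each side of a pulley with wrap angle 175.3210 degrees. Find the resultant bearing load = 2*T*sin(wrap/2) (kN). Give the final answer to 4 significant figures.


F = 2 * 42.3330 * sin(175.3210/2 deg)
F = 84.60 kN


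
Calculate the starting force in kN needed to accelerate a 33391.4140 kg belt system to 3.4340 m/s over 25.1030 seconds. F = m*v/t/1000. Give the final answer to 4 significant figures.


F = 33391.4140 * 3.4340 / 25.1030 / 1000
F = 4.568 kN


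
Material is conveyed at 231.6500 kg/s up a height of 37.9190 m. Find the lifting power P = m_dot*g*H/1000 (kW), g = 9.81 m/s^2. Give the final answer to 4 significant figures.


P = 231.6500 * 9.81 * 37.9190 / 1000
P = 86.17 kW


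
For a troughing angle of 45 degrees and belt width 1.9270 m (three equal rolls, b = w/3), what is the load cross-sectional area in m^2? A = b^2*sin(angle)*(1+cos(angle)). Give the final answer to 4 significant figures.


b = 1.9270/3 = 0.642333 m
A = 0.642333^2 * sin(45 deg) * (1 + cos(45 deg))
A = 0.4980 m^2


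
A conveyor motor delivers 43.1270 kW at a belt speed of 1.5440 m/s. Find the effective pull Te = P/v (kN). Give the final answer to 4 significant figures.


Te = P / v = 43.1270 / 1.5440
Te = 27.93 kN


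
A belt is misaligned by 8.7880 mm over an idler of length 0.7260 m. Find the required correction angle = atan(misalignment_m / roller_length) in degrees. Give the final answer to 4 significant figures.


misalign_m = 8.7880 / 1000 = 0.008788 m
angle = atan(0.008788 / 0.7260)
angle = 0.6935 deg


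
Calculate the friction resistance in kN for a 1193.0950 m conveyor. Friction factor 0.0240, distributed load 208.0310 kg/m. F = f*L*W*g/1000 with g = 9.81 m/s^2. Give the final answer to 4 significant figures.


F = 0.0240 * 1193.0950 * 208.0310 * 9.81 / 1000
F = 58.44 kN


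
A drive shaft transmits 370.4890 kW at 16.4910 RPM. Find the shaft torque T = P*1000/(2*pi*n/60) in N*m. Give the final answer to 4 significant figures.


omega = 2*pi*16.4910/60 = 1.72693 rad/s
T = 370.4890*1000 / 1.72693
T = 214500 N*m


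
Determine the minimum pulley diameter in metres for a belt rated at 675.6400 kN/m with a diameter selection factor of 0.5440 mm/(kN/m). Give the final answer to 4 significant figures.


D = 675.6400 * 0.5440 / 1000
D = 0.3675 m


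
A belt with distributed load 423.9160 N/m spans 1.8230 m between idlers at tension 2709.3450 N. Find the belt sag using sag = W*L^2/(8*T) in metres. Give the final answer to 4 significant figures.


sag = 423.9160 * 1.8230^2 / (8 * 2709.3450)
sag = 0.06500 m


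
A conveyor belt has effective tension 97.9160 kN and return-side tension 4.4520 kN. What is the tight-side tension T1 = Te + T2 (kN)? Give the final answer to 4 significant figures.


T1 = Te + T2 = 97.9160 + 4.4520
T1 = 102.4 kN


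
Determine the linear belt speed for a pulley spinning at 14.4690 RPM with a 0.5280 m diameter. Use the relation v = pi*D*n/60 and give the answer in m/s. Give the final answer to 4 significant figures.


v = pi * 0.5280 * 14.4690 / 60
v = 0.4000 m/s


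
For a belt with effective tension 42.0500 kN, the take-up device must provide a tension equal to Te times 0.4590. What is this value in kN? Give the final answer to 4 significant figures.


T_tu = 42.0500 * 0.4590
T_tu = 19.30 kN


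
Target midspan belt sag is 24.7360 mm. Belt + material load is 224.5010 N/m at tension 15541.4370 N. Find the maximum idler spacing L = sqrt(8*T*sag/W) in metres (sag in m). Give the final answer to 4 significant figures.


sag = 24.7360/1000 = 0.024736 m
L = sqrt(8 * 15541.4370 * 0.024736 / 224.5010)
L = 3.701 m


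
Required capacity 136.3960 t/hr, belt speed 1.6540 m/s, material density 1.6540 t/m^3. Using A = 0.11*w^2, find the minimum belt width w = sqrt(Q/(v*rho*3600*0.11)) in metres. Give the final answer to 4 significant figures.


A_req = 136.3960 / (1.6540 * 1.6540 * 3600) = 0.0138493 m^2
w = sqrt(0.0138493 / 0.11)
w = 0.3548 m


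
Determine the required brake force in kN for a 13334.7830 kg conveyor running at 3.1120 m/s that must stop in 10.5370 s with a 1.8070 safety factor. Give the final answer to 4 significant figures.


F = 13334.7830 * 3.1120 / 10.5370 * 1.8070 / 1000
F = 7.117 kN


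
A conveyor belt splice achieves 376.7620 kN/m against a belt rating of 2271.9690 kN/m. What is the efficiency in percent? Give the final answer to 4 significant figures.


Eff = 376.7620 / 2271.9690 * 100
Eff = 16.58 %


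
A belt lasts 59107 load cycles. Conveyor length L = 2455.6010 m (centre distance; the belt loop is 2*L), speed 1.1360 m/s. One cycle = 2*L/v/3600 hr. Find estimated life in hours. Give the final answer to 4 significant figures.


cycle_time = 2 * 2455.6010 / 1.1360 / 3600 = 1.2009 hr
life = 59107 * 1.2009 = 70980 hours


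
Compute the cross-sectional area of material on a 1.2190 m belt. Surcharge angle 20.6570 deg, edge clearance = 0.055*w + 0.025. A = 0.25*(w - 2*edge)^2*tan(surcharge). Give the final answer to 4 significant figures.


edge = 0.055*1.2190 + 0.025 = 0.092045 m
ew = 1.2190 - 2*0.092045 = 1.03491 m
A = 0.25 * 1.03491^2 * tan(20.6570 deg)
A = 0.1009 m^2


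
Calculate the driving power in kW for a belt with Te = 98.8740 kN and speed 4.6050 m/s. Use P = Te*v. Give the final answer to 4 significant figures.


P = Te * v = 98.8740 * 4.6050
P = 455.3 kW


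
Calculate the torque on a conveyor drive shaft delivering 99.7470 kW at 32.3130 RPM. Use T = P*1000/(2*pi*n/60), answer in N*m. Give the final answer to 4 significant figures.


omega = 2*pi*32.3130/60 = 3.38381 rad/s
T = 99.7470*1000 / 3.38381
T = 29480 N*m


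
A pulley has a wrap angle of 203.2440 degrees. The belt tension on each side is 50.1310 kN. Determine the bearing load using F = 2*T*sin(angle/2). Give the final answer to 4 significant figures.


F = 2 * 50.1310 * sin(203.2440/2 deg)
F = 98.21 kN


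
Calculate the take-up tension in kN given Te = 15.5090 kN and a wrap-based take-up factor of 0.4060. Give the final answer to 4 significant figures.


T_tu = 15.5090 * 0.4060
T_tu = 6.297 kN


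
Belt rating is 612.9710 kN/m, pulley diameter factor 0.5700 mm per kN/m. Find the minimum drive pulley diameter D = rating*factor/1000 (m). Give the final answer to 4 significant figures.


D = 612.9710 * 0.5700 / 1000
D = 0.3494 m


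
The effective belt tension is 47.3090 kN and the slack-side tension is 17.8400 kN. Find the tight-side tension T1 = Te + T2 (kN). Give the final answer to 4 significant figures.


T1 = Te + T2 = 47.3090 + 17.8400
T1 = 65.15 kN


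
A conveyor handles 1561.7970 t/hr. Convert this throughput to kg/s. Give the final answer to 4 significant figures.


m_dot = 1561.7970 * 1000 / 3600
m_dot = 433.8 kg/s


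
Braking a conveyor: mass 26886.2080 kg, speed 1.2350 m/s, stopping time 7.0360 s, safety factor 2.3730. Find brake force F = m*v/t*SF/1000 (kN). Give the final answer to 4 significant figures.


F = 26886.2080 * 1.2350 / 7.0360 * 2.3730 / 1000
F = 11.20 kN


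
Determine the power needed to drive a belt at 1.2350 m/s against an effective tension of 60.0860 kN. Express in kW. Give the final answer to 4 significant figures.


P = Te * v = 60.0860 * 1.2350
P = 74.21 kW


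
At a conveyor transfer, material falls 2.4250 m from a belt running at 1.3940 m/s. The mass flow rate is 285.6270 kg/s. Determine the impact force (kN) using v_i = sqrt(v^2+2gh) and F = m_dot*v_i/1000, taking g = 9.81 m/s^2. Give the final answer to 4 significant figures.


v_i = sqrt(1.3940^2 + 2*9.81*2.4250) = 7.03717 m/s
F = 285.6270 * 7.03717 / 1000
F = 2.010 kN


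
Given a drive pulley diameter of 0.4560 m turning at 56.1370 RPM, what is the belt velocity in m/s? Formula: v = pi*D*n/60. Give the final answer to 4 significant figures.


v = pi * 0.4560 * 56.1370 / 60
v = 1.340 m/s


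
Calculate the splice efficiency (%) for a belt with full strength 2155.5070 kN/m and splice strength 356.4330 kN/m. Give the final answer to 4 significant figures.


Eff = 356.4330 / 2155.5070 * 100
Eff = 16.54 %


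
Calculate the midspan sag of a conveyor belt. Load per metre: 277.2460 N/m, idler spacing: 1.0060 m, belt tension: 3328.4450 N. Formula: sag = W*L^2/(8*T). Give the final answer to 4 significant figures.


sag = 277.2460 * 1.0060^2 / (8 * 3328.4450)
sag = 0.01054 m


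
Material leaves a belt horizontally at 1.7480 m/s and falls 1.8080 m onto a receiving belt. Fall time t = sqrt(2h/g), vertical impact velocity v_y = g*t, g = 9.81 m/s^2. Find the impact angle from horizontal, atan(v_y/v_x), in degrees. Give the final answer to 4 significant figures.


t = sqrt(2*1.8080/9.81) = 0.607127 s
v_y = 9.81 * 0.607127 = 5.95592 m/s
angle = atan(5.95592 / 1.7480) = 73.64 deg


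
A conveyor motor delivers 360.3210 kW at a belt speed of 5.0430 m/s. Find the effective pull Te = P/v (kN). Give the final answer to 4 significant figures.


Te = P / v = 360.3210 / 5.0430
Te = 71.45 kN


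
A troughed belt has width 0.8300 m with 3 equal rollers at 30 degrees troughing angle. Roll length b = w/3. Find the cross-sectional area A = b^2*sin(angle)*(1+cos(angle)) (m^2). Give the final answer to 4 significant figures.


b = 0.8300/3 = 0.276667 m
A = 0.276667^2 * sin(30 deg) * (1 + cos(30 deg))
A = 0.07142 m^2


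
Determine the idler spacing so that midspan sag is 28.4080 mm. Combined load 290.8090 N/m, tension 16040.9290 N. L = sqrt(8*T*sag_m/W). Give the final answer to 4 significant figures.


sag = 28.4080/1000 = 0.028408 m
L = sqrt(8 * 16040.9290 * 0.028408 / 290.8090)
L = 3.541 m


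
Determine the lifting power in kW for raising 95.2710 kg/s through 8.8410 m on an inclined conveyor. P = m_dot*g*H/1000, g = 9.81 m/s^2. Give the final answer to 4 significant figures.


P = 95.2710 * 9.81 * 8.8410 / 1000
P = 8.263 kW


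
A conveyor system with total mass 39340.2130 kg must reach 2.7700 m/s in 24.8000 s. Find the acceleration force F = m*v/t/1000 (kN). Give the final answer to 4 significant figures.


F = 39340.2130 * 2.7700 / 24.8000 / 1000
F = 4.394 kN


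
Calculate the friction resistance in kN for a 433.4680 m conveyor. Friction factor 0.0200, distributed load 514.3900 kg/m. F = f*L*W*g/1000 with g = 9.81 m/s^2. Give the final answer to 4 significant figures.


F = 0.0200 * 433.4680 * 514.3900 * 9.81 / 1000
F = 43.75 kN


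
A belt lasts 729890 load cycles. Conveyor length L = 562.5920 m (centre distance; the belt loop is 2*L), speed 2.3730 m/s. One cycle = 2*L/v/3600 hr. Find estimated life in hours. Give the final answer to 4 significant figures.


cycle_time = 2 * 562.5920 / 2.3730 / 3600 = 0.131711 hr
life = 729890 * 0.131711 = 96130 hours


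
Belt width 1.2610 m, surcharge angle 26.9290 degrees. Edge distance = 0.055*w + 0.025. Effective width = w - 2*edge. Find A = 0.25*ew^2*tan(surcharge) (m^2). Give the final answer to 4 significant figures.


edge = 0.055*1.2610 + 0.025 = 0.094355 m
ew = 1.2610 - 2*0.094355 = 1.07229 m
A = 0.25 * 1.07229^2 * tan(26.9290 deg)
A = 0.1460 m^2


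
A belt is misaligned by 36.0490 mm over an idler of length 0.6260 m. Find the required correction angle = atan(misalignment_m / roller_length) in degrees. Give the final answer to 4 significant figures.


misalign_m = 36.0490 / 1000 = 0.036049 m
angle = atan(0.036049 / 0.6260)
angle = 3.296 deg


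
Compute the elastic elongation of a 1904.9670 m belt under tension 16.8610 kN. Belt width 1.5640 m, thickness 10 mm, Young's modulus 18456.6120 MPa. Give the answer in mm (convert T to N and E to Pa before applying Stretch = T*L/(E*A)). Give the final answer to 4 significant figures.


A = 1.5640 * 0.01 = 0.01564 m^2
Stretch = 16.8610*1000 * 1904.9670 / (18456.6120e6 * 0.01564) * 1000
Stretch = 111.3 mm


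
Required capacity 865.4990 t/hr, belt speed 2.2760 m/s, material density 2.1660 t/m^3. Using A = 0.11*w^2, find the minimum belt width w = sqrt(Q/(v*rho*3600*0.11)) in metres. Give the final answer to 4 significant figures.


A_req = 865.4990 / (2.2760 * 2.1660 * 3600) = 0.0487678 m^2
w = sqrt(0.0487678 / 0.11)
w = 0.6658 m


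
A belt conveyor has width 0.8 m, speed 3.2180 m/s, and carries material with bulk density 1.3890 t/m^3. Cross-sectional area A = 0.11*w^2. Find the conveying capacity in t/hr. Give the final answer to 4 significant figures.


A = 0.11 * 0.8^2 = 0.0704 m^2
C = 0.0704 * 3.2180 * 1.3890 * 3600
C = 1133 t/hr


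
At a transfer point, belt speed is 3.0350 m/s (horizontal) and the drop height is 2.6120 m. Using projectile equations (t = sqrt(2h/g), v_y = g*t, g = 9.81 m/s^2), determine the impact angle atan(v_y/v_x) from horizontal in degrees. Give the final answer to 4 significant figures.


t = sqrt(2*2.6120/9.81) = 0.729738 s
v_y = 9.81 * 0.729738 = 7.15873 m/s
angle = atan(7.15873 / 3.0350) = 67.03 deg


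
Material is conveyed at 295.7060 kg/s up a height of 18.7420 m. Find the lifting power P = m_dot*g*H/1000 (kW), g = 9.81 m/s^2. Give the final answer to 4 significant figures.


P = 295.7060 * 9.81 * 18.7420 / 1000
P = 54.37 kW


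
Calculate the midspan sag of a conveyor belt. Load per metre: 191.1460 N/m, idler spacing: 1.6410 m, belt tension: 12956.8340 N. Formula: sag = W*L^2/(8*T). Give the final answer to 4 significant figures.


sag = 191.1460 * 1.6410^2 / (8 * 12956.8340)
sag = 0.004966 m


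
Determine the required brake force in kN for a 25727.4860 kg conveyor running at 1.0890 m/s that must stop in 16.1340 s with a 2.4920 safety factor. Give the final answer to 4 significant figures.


F = 25727.4860 * 1.0890 / 16.1340 * 2.4920 / 1000
F = 4.327 kN


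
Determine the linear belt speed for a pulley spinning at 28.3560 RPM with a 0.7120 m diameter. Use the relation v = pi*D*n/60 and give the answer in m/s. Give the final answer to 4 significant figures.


v = pi * 0.7120 * 28.3560 / 60
v = 1.057 m/s


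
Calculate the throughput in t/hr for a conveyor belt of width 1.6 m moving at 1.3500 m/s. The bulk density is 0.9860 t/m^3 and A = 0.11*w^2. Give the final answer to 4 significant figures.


A = 0.11 * 1.6^2 = 0.2816 m^2
C = 0.2816 * 1.3500 * 0.9860 * 3600
C = 1349 t/hr


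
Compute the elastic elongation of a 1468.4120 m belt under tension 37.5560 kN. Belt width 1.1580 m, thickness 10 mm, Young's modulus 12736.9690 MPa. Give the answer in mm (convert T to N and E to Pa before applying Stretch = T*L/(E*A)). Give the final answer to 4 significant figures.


A = 1.1580 * 0.01 = 0.01158 m^2
Stretch = 37.5560*1000 * 1468.4120 / (12736.9690e6 * 0.01158) * 1000
Stretch = 373.9 mm


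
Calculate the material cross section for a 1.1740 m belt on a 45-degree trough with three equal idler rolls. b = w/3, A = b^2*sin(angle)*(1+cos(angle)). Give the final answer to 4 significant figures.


b = 1.1740/3 = 0.391333 m
A = 0.391333^2 * sin(45 deg) * (1 + cos(45 deg))
A = 0.1849 m^2


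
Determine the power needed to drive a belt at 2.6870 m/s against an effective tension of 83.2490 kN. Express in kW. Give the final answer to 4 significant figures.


P = Te * v = 83.2490 * 2.6870
P = 223.7 kW


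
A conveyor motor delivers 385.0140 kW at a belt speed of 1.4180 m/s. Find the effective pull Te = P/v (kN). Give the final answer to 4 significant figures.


Te = P / v = 385.0140 / 1.4180
Te = 271.5 kN


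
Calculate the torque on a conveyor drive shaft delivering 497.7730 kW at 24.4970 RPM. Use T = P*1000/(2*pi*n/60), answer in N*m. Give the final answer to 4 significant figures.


omega = 2*pi*24.4970/60 = 2.56532 rad/s
T = 497.7730*1000 / 2.56532
T = 194000 N*m


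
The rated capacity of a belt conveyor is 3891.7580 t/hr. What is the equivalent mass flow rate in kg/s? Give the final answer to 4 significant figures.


m_dot = 3891.7580 * 1000 / 3600
m_dot = 1081 kg/s


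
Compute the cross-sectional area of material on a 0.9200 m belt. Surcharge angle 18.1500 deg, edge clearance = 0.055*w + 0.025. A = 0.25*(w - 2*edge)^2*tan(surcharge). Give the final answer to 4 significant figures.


edge = 0.055*0.9200 + 0.025 = 0.0756 m
ew = 0.9200 - 2*0.0756 = 0.7688 m
A = 0.25 * 0.7688^2 * tan(18.1500 deg)
A = 0.04844 m^2


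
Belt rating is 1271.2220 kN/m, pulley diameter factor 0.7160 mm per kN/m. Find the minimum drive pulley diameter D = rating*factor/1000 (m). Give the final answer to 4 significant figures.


D = 1271.2220 * 0.7160 / 1000
D = 0.9102 m


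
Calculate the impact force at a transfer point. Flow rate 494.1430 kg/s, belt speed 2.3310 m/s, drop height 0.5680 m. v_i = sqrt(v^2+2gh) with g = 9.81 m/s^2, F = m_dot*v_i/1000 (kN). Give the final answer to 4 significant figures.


v_i = sqrt(2.3310^2 + 2*9.81*0.5680) = 4.07157 m/s
F = 494.1430 * 4.07157 / 1000
F = 2.012 kN


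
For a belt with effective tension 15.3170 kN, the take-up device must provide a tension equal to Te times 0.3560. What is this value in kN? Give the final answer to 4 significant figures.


T_tu = 15.3170 * 0.3560
T_tu = 5.453 kN


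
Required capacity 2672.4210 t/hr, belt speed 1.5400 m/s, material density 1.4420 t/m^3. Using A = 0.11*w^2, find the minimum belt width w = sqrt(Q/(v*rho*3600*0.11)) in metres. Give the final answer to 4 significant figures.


A_req = 2672.4210 / (1.5400 * 1.4420 * 3600) = 0.334285 m^2
w = sqrt(0.334285 / 0.11)
w = 1.743 m


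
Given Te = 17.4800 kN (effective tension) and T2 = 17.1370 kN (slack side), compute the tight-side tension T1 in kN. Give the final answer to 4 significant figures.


T1 = Te + T2 = 17.4800 + 17.1370
T1 = 34.62 kN


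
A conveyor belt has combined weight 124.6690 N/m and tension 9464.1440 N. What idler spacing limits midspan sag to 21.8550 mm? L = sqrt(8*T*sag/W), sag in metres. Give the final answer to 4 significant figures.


sag = 21.8550/1000 = 0.021855 m
L = sqrt(8 * 9464.1440 * 0.021855 / 124.6690)
L = 3.643 m


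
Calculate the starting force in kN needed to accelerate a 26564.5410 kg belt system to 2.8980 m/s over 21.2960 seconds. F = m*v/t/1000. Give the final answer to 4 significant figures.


F = 26564.5410 * 2.8980 / 21.2960 / 1000
F = 3.615 kN


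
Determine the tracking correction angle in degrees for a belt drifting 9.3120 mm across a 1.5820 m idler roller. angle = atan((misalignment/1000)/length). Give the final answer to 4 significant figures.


misalign_m = 9.3120 / 1000 = 0.009312 m
angle = atan(0.009312 / 1.5820)
angle = 0.3373 deg


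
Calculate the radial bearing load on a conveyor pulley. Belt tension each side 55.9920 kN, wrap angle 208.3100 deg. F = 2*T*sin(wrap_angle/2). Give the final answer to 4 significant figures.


F = 2 * 55.9920 * sin(208.3100/2 deg)
F = 108.6 kN


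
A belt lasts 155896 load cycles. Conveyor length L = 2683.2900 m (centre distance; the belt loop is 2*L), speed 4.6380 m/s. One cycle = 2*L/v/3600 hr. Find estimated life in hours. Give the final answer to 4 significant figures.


cycle_time = 2 * 2683.2900 / 4.6380 / 3600 = 0.321414 hr
life = 155896 * 0.321414 = 50110 hours


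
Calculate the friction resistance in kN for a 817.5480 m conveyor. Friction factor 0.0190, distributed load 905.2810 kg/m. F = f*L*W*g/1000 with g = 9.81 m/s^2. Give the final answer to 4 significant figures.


F = 0.0190 * 817.5480 * 905.2810 * 9.81 / 1000
F = 137.9 kN


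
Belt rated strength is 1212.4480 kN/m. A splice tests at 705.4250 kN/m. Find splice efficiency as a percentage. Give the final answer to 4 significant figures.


Eff = 705.4250 / 1212.4480 * 100
Eff = 58.18 %


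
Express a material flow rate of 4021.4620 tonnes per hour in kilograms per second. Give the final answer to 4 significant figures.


m_dot = 4021.4620 * 1000 / 3600
m_dot = 1117 kg/s


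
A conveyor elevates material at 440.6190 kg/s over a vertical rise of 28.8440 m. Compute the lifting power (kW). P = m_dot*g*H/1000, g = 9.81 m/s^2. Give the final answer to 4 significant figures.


P = 440.6190 * 9.81 * 28.8440 / 1000
P = 124.7 kW


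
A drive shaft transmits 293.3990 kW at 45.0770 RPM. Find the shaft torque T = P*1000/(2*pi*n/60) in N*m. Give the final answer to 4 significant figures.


omega = 2*pi*45.0770/60 = 4.72045 rad/s
T = 293.3990*1000 / 4.72045
T = 62150 N*m


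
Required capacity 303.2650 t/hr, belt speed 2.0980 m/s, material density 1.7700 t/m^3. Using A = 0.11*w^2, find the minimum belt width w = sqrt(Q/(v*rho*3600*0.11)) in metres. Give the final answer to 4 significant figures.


A_req = 303.2650 / (2.0980 * 1.7700 * 3600) = 0.0226851 m^2
w = sqrt(0.0226851 / 0.11)
w = 0.4541 m


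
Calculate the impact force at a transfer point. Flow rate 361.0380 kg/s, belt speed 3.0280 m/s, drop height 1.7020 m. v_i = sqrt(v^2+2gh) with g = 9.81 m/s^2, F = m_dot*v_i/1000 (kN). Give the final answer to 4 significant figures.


v_i = sqrt(3.0280^2 + 2*9.81*1.7020) = 6.52396 m/s
F = 361.0380 * 6.52396 / 1000
F = 2.355 kN


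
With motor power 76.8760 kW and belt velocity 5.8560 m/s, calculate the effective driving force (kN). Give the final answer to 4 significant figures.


Te = P / v = 76.8760 / 5.8560
Te = 13.13 kN


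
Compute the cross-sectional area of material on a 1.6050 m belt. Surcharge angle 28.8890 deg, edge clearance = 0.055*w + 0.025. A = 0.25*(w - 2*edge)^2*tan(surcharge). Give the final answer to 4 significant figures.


edge = 0.055*1.6050 + 0.025 = 0.113275 m
ew = 1.6050 - 2*0.113275 = 1.37845 m
A = 0.25 * 1.37845^2 * tan(28.8890 deg)
A = 0.2621 m^2


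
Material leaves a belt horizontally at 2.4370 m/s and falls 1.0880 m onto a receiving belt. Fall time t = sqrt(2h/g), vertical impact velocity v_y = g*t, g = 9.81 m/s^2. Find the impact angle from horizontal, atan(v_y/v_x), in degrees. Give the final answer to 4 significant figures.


t = sqrt(2*1.0880/9.81) = 0.470972 s
v_y = 9.81 * 0.470972 = 4.62024 m/s
angle = atan(4.62024 / 2.4370) = 62.19 deg


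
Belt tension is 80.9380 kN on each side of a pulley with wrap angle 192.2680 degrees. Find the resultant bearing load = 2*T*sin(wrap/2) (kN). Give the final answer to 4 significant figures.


F = 2 * 80.9380 * sin(192.2680/2 deg)
F = 160.9 kN


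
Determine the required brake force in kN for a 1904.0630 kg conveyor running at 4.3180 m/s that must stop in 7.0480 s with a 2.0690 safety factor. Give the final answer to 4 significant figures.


F = 1904.0630 * 4.3180 / 7.0480 * 2.0690 / 1000
F = 2.414 kN


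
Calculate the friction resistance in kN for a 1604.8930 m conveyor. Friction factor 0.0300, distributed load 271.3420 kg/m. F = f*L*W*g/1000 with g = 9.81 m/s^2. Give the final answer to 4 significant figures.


F = 0.0300 * 1604.8930 * 271.3420 * 9.81 / 1000
F = 128.2 kN


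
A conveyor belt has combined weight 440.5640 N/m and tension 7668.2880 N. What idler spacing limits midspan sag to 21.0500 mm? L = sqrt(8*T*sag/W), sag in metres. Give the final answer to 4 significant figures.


sag = 21.0500/1000 = 0.021050 m
L = sqrt(8 * 7668.2880 * 0.021050 / 440.5640)
L = 1.712 m


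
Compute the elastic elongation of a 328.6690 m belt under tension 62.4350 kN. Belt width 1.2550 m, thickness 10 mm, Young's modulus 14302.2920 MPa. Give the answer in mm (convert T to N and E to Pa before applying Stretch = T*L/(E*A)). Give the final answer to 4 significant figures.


A = 1.2550 * 0.01 = 0.01255 m^2
Stretch = 62.4350*1000 * 328.6690 / (14302.2920e6 * 0.01255) * 1000
Stretch = 114.3 mm


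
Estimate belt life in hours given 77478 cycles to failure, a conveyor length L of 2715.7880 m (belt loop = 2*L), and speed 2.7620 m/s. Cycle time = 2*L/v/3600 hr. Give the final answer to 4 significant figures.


cycle_time = 2 * 2715.7880 / 2.7620 / 3600 = 0.54626 hr
life = 77478 * 0.54626 = 42320 hours


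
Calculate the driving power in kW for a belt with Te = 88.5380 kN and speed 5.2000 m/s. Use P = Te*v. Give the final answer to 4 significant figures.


P = Te * v = 88.5380 * 5.2000
P = 460.4 kW


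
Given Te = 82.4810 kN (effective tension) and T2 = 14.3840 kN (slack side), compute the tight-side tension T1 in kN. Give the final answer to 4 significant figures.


T1 = Te + T2 = 82.4810 + 14.3840
T1 = 96.86 kN


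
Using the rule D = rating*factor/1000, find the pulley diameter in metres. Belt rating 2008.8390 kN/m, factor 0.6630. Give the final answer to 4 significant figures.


D = 2008.8390 * 0.6630 / 1000
D = 1.332 m


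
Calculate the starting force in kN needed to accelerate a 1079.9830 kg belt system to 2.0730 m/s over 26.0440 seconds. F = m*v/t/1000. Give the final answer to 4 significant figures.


F = 1079.9830 * 2.0730 / 26.0440 / 1000
F = 0.08596 kN


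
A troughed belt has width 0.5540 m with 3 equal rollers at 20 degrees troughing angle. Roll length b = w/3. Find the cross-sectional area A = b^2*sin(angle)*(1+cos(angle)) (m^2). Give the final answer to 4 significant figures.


b = 0.5540/3 = 0.184667 m
A = 0.184667^2 * sin(20 deg) * (1 + cos(20 deg))
A = 0.02262 m^2


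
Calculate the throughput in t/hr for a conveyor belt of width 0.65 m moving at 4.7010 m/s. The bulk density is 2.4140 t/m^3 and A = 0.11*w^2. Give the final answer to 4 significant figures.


A = 0.11 * 0.65^2 = 0.046475 m^2
C = 0.046475 * 4.7010 * 2.4140 * 3600
C = 1899 t/hr


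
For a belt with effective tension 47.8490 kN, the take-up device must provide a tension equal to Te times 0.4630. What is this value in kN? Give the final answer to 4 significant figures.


T_tu = 47.8490 * 0.4630
T_tu = 22.15 kN


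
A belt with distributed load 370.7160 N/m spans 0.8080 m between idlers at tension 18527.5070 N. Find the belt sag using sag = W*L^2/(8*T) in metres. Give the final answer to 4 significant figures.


sag = 370.7160 * 0.8080^2 / (8 * 18527.5070)
sag = 0.001633 m


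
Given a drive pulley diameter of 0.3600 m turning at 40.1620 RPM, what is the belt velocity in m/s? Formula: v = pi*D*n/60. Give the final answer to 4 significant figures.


v = pi * 0.3600 * 40.1620 / 60
v = 0.7570 m/s


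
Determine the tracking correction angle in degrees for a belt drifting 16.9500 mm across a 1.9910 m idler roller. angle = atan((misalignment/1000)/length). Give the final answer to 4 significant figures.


misalign_m = 16.9500 / 1000 = 0.016950 m
angle = atan(0.016950 / 1.9910)
angle = 0.4878 deg


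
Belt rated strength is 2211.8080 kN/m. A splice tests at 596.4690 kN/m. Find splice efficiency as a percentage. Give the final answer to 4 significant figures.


Eff = 596.4690 / 2211.8080 * 100
Eff = 26.97 %


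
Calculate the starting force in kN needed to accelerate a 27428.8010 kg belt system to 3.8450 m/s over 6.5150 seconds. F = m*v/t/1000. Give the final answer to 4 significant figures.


F = 27428.8010 * 3.8450 / 6.5150 / 1000
F = 16.19 kN


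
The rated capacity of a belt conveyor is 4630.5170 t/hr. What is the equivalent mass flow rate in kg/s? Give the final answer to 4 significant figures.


m_dot = 4630.5170 * 1000 / 3600
m_dot = 1286 kg/s


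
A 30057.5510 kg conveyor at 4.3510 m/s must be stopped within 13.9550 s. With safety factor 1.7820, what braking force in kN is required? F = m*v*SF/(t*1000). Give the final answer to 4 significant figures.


F = 30057.5510 * 4.3510 / 13.9550 * 1.7820 / 1000
F = 16.70 kN


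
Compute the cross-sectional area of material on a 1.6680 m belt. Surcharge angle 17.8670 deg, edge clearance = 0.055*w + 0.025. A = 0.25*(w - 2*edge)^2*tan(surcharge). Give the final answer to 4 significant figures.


edge = 0.055*1.6680 + 0.025 = 0.11674 m
ew = 1.6680 - 2*0.11674 = 1.43452 m
A = 0.25 * 1.43452^2 * tan(17.8670 deg)
A = 0.1658 m^2


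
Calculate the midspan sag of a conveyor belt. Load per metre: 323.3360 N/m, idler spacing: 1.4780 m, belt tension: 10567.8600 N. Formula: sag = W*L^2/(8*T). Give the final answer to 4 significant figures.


sag = 323.3360 * 1.4780^2 / (8 * 10567.8600)
sag = 0.008355 m


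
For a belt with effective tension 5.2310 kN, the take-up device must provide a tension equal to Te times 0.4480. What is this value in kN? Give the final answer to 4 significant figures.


T_tu = 5.2310 * 0.4480
T_tu = 2.343 kN


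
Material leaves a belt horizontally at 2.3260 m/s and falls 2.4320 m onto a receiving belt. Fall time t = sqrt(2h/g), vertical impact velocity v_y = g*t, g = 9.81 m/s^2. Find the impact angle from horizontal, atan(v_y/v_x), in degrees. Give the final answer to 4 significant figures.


t = sqrt(2*2.4320/9.81) = 0.704145 s
v_y = 9.81 * 0.704145 = 6.90766 m/s
angle = atan(6.90766 / 2.3260) = 71.39 deg


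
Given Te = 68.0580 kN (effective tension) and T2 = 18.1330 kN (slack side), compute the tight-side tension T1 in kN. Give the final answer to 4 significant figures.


T1 = Te + T2 = 68.0580 + 18.1330
T1 = 86.19 kN


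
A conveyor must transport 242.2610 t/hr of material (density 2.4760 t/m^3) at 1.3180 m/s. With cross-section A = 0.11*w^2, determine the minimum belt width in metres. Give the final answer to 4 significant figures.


A_req = 242.2610 / (1.3180 * 2.4760 * 3600) = 0.0206212 m^2
w = sqrt(0.0206212 / 0.11)
w = 0.4330 m


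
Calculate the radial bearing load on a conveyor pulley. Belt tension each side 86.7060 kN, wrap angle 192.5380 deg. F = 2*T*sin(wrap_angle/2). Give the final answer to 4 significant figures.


F = 2 * 86.7060 * sin(192.5380/2 deg)
F = 172.4 kN


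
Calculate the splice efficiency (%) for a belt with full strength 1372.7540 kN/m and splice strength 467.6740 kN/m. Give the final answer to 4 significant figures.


Eff = 467.6740 / 1372.7540 * 100
Eff = 34.07 %


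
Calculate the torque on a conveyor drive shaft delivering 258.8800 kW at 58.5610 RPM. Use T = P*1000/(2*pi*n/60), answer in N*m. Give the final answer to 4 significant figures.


omega = 2*pi*58.5610/60 = 6.13249 rad/s
T = 258.8800*1000 / 6.13249
T = 42210 N*m


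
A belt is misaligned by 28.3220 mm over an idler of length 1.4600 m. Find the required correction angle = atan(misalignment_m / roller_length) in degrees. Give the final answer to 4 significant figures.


misalign_m = 28.3220 / 1000 = 0.028322 m
angle = atan(0.028322 / 1.4600)
angle = 1.111 deg


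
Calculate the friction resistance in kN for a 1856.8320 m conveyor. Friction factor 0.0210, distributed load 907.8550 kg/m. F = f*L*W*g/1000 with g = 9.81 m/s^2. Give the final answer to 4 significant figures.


F = 0.0210 * 1856.8320 * 907.8550 * 9.81 / 1000
F = 347.3 kN


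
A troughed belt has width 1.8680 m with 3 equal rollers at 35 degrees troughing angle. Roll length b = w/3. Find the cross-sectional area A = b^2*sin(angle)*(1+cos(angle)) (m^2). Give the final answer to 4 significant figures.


b = 1.8680/3 = 0.622667 m
A = 0.622667^2 * sin(35 deg) * (1 + cos(35 deg))
A = 0.4045 m^2


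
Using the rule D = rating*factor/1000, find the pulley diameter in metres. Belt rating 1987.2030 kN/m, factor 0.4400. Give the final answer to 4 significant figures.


D = 1987.2030 * 0.4400 / 1000
D = 0.8744 m


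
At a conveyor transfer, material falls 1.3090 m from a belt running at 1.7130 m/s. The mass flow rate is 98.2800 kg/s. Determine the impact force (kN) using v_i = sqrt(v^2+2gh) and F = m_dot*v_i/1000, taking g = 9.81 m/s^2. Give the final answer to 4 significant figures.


v_i = sqrt(1.7130^2 + 2*9.81*1.3090) = 5.34948 m/s
F = 98.2800 * 5.34948 / 1000
F = 0.5257 kN


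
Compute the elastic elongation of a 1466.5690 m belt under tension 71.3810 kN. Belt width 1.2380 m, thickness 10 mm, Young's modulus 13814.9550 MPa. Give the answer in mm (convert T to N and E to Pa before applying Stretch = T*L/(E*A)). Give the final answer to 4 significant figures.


A = 1.2380 * 0.01 = 0.01238 m^2
Stretch = 71.3810*1000 * 1466.5690 / (13814.9550e6 * 0.01238) * 1000
Stretch = 612.1 mm


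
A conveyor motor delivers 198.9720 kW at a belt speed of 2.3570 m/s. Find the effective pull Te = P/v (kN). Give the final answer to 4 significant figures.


Te = P / v = 198.9720 / 2.3570
Te = 84.42 kN


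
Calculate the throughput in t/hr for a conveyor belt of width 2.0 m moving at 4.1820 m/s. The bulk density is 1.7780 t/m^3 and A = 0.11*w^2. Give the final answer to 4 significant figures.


A = 0.11 * 2.0^2 = 0.44 m^2
C = 0.44 * 4.1820 * 1.7780 * 3600
C = 11780 t/hr


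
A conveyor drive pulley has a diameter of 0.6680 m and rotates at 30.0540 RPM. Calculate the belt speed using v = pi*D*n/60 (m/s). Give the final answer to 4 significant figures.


v = pi * 0.6680 * 30.0540 / 60
v = 1.051 m/s


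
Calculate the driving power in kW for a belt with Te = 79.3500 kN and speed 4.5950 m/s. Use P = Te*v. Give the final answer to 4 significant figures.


P = Te * v = 79.3500 * 4.5950
P = 364.6 kW


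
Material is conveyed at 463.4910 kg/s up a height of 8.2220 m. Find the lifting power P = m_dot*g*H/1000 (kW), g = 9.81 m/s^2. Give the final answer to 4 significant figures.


P = 463.4910 * 9.81 * 8.2220 / 1000
P = 37.38 kW
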